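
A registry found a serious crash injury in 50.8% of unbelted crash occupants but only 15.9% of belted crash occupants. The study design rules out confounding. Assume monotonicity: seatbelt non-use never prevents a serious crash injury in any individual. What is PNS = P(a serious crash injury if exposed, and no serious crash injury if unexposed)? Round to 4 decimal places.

p₁ = 0.508, p₀ = 0.159.
Under exogeneity and monotonicity, PNS = p₁ − p₀.
PNS = 0.508 − 0.159 = 0.349

PNS ≈ 0.3490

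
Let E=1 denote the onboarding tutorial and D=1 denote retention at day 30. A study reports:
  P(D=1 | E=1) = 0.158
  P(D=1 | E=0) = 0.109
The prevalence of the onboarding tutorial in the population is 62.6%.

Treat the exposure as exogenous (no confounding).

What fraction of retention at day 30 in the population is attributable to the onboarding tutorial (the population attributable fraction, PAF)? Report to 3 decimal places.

PAF ≈ 0.220

Let p₁ = 0.158, p₀ = 0.109.
Overall risk P(Y=1) = π·p₁ + (1−π)·p₀ = 0.626×0.158 + 0.374×0.109 = 0.13967.
Under exogeneity, PAF = [P(Y=1) − p₀] / P(Y=1).
PAF = (0.13967 − 0.109) / 0.13967 ≈ 0.2196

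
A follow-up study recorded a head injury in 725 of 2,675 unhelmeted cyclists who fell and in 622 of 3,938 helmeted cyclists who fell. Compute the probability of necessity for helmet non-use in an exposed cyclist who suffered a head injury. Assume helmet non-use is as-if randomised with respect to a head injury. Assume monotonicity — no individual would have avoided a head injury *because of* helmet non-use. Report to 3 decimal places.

PN ≈ 0.417

p₁ = P(outcome | exposed) = 725/2675 = 0.27103
p₀ = P(outcome | unexposed) = 622/3938 = 0.15795
Under exogeneity and monotonicity, PN = (p₁ − p₀) / p₁.
PN = (0.27103 − 0.15795) / 0.27103 = 0.11308 / 0.27103 ≈ 0.4172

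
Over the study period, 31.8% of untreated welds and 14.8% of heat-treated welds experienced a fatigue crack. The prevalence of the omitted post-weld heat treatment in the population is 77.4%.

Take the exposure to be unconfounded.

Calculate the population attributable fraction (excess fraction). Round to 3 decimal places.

p₁ = 0.318, p₀ = 0.148.
Overall risk P(Y=1) = π·p₁ + (1−π)·p₀ = 0.774×0.318 + 0.226×0.148 = 0.27958.
Under exogeneity, PAF = [P(Y=1) − p₀] / P(Y=1).
PAF = (0.27958 − 0.148) / 0.27958 ≈ 0.4706

PAF ≈ 0.471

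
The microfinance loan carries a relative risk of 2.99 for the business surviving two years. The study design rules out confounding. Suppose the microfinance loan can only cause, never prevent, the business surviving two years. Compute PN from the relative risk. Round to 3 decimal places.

PN ≈ 0.666

Under exogeneity and monotonicity, PN = (RR − 1) / RR = 1 − 1/RR.
PN = (2.99 − 1) / 2.99 = 1.99 / 2.99 ≈ 0.6656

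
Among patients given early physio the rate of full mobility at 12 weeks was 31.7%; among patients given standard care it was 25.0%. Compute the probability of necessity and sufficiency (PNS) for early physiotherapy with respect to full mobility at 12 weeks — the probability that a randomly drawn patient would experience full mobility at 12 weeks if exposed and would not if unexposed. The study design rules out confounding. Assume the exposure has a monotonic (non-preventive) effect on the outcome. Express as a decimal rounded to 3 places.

PNS ≈ 0.067

p₁ = 0.317, p₀ = 0.25.
Under exogeneity and monotonicity, PNS = p₁ − p₀.
PNS = 0.317 − 0.25 = 0.067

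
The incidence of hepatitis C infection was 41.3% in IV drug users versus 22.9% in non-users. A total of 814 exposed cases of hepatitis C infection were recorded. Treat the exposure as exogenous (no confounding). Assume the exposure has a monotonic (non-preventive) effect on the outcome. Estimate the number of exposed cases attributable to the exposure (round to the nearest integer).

about 363 cases

p₁ = 0.413, p₀ = 0.229.
PN = (p₁ − p₀)/p₁ = (0.413 − 0.229) / 0.413 ≈ 0.44552.
Attributable cases ≈ PN × (exposed cases) = 0.44552 × 814 ≈ 362.65.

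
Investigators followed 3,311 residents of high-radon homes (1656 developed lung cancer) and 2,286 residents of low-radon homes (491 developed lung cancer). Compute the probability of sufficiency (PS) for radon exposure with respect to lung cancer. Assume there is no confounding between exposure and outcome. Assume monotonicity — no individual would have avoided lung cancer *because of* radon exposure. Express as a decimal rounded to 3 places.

PS ≈ 0.363

p₁ = P(outcome | exposed) = 1656/3311 = 0.50015
p₀ = P(outcome | unexposed) = 491/2286 = 0.21479
Under exogeneity and monotonicity, PS = (p₁ − p₀) / (1 − p₀).
PS = (0.50015 − 0.21479) / (1 − 0.21479) = 0.28537 / 0.78521 ≈ 0.3634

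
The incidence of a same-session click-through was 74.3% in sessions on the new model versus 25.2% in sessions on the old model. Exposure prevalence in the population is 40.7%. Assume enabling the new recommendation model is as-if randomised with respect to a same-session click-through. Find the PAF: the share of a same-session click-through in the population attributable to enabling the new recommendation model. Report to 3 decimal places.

p₁ = 0.743, p₀ = 0.252.
Overall risk P(Y=1) = π·p₁ + (1−π)·p₀ = 0.407×0.743 + 0.593×0.252 = 0.45184.
Under exogeneity, PAF = [P(Y=1) − p₀] / P(Y=1).
PAF = (0.45184 − 0.252) / 0.45184 ≈ 0.4423

PAF ≈ 0.442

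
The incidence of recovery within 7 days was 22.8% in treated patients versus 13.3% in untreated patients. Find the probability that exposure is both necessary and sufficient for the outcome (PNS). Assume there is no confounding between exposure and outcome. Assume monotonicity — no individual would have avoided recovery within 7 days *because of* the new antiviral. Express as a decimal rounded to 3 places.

p₁ = 0.228, p₀ = 0.133.
Under exogeneity and monotonicity, PNS = p₁ − p₀.
PNS = 0.228 − 0.133 = 0.095

PNS ≈ 0.095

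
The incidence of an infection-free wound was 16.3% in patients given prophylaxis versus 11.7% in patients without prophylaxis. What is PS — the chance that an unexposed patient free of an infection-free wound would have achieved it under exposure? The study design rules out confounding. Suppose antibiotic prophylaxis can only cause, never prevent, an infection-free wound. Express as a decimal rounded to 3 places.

PS ≈ 0.052

p₁ = 0.163, p₀ = 0.117.
Under exogeneity and monotonicity, PS = (p₁ − p₀) / (1 − p₀).
PS = (0.163 − 0.117) / (1 − 0.117) = 0.046 / 0.883 ≈ 0.0521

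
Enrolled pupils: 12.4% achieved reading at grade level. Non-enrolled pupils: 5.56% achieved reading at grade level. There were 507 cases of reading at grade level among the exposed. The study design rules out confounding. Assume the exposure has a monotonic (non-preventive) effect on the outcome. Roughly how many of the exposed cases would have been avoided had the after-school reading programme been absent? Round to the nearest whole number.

p₁ = 0.124, p₀ = 0.0556.
PN = (p₁ − p₀)/p₁ = (0.124 − 0.0556) / 0.124 ≈ 0.55161.
Attributable cases ≈ PN × (exposed cases) = 0.55161 × 507 ≈ 279.67.

about 280 cases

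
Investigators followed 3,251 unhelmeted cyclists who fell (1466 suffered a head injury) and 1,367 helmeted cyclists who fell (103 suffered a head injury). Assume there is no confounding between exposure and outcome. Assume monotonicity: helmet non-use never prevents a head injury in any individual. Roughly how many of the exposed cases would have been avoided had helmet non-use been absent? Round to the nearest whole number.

about 1221 cases

p₁ = P(outcome | exposed) = 1466/3251 = 0.45094
p₀ = P(outcome | unexposed) = 103/1367 = 0.075347
PN = (p₁ − p₀)/p₁ = (0.45094 − 0.075347) / 0.45094 ≈ 0.83291.
Attributable cases ≈ PN × (exposed cases) = 0.83291 × 1466 ≈ 1221.05.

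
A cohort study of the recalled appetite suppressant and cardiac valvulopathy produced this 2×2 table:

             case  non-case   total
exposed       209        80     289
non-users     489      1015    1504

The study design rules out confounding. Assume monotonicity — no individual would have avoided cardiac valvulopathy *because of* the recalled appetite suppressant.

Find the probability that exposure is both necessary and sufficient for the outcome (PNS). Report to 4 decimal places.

p₁ = P(outcome | exposed) = 209/289 = 0.72318
p₀ = P(outcome | unexposed) = 489/1504 = 0.32513
Under exogeneity and monotonicity, PNS = p₁ − p₀.
PNS = 0.72318 − 0.32513 = 0.39805

PNS ≈ 0.3981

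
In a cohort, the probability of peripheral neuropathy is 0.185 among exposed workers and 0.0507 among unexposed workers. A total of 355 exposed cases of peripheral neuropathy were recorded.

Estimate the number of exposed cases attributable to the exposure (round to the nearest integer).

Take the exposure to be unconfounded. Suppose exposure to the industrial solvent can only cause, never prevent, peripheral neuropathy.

Let p₁ = 0.185, p₀ = 0.0507.
PN = (p₁ − p₀)/p₁ = (0.185 − 0.0507) / 0.185 ≈ 0.72595.
Attributable cases ≈ PN × (exposed cases) = 0.72595 × 355 ≈ 257.71.

about 258 cases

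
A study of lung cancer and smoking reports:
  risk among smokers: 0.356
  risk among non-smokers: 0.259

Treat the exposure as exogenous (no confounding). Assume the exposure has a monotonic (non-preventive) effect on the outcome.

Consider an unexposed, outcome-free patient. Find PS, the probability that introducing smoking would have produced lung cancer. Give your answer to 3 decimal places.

PS ≈ 0.131

Let p₁ = 0.356, p₀ = 0.259.
Under exogeneity and monotonicity, PS = (p₁ − p₀) / (1 − p₀).
PS = (0.356 − 0.259) / (1 − 0.259) = 0.097 / 0.741 ≈ 0.1309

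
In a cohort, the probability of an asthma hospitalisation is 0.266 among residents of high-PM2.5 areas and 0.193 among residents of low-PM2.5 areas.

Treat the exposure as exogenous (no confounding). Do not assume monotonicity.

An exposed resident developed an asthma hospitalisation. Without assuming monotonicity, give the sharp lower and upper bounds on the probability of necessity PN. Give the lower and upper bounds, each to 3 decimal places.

Let p₁ = 0.266, p₀ = 0.193.
Under exogeneity alone the bounds on PN are max{0,(p₁−p₀)/p₁} ≤ PN ≤ min{1,(1−p₀)/p₁}.
  lower = (p₁ − p₀)/p₁ = 0.073 / 0.266 ≈ 0.2744
  upper = min{1, (1 − p₀)/p₁} = 0.807 / 0.266 ≈ 3.0338 → capped at 1

0.274 ≤ PN ≤ 1.000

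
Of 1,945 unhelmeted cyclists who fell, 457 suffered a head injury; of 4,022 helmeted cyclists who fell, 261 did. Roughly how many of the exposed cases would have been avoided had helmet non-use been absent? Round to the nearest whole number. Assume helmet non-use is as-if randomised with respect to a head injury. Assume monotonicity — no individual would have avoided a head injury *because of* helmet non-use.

p₁ = P(outcome | exposed) = 457/1945 = 0.23496
p₀ = P(outcome | unexposed) = 261/4022 = 0.064893
PN = (p₁ − p₀)/p₁ = (0.23496 − 0.064893) / 0.23496 ≈ 0.72381.
Attributable cases ≈ PN × (exposed cases) = 0.72381 × 457 ≈ 330.78.

about 331 cases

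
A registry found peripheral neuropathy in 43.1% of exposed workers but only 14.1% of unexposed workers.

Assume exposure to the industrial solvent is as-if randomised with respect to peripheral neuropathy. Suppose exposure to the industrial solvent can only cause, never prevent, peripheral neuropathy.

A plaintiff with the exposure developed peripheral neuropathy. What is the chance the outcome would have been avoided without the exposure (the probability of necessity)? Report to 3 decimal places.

PN ≈ 0.673

p₁ = 0.431, p₀ = 0.141.
Under exogeneity and monotonicity, PN = (p₁ − p₀) / p₁.
PN = (0.431 − 0.141) / 0.431 = 0.29 / 0.431 ≈ 0.6729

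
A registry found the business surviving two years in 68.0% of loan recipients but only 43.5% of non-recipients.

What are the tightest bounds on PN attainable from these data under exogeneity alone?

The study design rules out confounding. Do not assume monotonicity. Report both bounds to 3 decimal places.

p₁ = 0.68, p₀ = 0.435.
Under exogeneity alone the bounds on PN are max{0,(p₁−p₀)/p₁} ≤ PN ≤ min{1,(1−p₀)/p₁}.
  lower = (p₁ − p₀)/p₁ = 0.245 / 0.68 ≈ 0.3603
  upper = min{1, (1 − p₀)/p₁} = 0.565 / 0.68 ≈ 0.8309

0.360 ≤ PN ≤ 0.831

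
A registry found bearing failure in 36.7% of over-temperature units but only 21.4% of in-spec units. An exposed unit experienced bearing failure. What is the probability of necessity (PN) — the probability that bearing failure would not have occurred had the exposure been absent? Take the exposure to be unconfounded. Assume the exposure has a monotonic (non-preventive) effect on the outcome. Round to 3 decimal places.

p₁ = 0.367, p₀ = 0.214.
Under exogeneity and monotonicity, PN = (p₁ − p₀) / p₁.
PN = (0.367 − 0.214) / 0.367 = 0.153 / 0.367 ≈ 0.4169

PN ≈ 0.417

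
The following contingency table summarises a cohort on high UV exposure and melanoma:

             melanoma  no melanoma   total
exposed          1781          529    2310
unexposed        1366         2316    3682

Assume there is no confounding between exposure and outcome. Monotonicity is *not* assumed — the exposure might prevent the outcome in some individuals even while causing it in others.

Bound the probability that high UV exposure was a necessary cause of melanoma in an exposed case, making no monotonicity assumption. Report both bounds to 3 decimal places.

0.519 ≤ PN ≤ 0.816

p₁ = P(outcome | exposed) = 1781/2310 = 0.771
p₀ = P(outcome | unexposed) = 1366/3682 = 0.37099
Under exogeneity alone the bounds on PN are max{0,(p₁−p₀)/p₁} ≤ PN ≤ min{1,(1−p₀)/p₁}.
  lower = (p₁ − p₀)/p₁ = 0.4 / 0.771 ≈ 0.5188
  upper = min{1, (1 − p₀)/p₁} = 0.62901 / 0.771 ≈ 0.8158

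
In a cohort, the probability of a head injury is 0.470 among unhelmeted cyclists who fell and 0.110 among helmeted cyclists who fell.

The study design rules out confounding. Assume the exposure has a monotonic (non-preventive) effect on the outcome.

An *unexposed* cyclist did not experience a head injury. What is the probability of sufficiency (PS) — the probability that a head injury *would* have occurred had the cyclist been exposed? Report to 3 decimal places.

Let p₁ = 0.47, p₀ = 0.11.
Under exogeneity and monotonicity, PS = (p₁ − p₀) / (1 − p₀).
PS = (0.47 − 0.11) / (1 − 0.11) = 0.36 / 0.89 ≈ 0.4045

PS ≈ 0.404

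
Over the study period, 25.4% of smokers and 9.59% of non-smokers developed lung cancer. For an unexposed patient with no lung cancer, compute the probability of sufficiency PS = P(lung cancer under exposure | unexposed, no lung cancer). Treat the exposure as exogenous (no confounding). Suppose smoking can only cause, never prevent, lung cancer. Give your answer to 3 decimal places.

PS ≈ 0.175

p₁ = 0.254, p₀ = 0.0959.
Under exogeneity and monotonicity, PS = (p₁ − p₀) / (1 − p₀).
PS = (0.254 − 0.0959) / (1 − 0.0959) = 0.1581 / 0.9041 ≈ 0.1749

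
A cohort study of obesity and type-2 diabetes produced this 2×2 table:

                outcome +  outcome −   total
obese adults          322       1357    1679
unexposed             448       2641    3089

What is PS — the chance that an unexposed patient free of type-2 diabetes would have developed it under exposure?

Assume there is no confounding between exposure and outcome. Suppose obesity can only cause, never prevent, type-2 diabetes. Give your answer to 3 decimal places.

PS ≈ 0.055

p₁ = P(outcome | exposed) = 322/1679 = 0.19178
p₀ = P(outcome | unexposed) = 448/3089 = 0.14503
Under exogeneity and monotonicity, PS = (p₁ − p₀)/(1 − p₀).
PS = (0.19178 − 0.14503) / 0.85497 ≈ 0.0547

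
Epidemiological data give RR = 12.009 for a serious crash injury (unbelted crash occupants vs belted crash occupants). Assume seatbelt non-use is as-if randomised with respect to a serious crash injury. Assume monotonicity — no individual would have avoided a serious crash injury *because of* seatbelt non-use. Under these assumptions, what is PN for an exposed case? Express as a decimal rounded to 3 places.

Under exogeneity and monotonicity, PN = (RR − 1) / RR = 1 − 1/RR.
PN = (12.009 − 1) / 12.009 = 11.01 / 12.009 ≈ 0.9167

PN ≈ 0.917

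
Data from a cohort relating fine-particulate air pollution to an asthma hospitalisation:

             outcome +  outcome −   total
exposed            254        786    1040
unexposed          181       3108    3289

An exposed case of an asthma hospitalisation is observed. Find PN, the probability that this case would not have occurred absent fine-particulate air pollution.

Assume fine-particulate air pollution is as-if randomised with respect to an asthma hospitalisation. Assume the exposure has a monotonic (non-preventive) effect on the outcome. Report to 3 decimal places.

PN ≈ 0.775

p₁ = P(outcome | exposed) = 254/1040 = 0.24423
p₀ = P(outcome | unexposed) = 181/3289 = 0.055032
Under exogeneity and monotonicity, PN = (p₁ − p₀)/p₁.
PN = (0.24423 − 0.055032) / 0.24423 ≈ 0.7747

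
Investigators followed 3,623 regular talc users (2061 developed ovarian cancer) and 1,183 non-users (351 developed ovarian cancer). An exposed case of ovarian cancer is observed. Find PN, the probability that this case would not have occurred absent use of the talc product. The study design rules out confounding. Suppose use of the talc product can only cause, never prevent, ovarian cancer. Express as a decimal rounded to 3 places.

p₁ = P(outcome | exposed) = 2061/3623 = 0.56887
p₀ = P(outcome | unexposed) = 351/1183 = 0.2967
Under exogeneity and monotonicity, PN = (p₁ − p₀) / p₁.
PN = (0.56887 − 0.2967) / 0.56887 = 0.27216 / 0.56887 ≈ 0.4784

PN ≈ 0.478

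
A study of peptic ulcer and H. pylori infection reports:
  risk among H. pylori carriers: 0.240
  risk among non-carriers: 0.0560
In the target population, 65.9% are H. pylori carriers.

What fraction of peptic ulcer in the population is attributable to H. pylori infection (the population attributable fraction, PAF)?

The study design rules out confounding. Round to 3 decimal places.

Let p₁ = 0.24, p₀ = 0.056.
Overall risk P(Y=1) = π·p₁ + (1−π)·p₀ = 0.659×0.24 + 0.341×0.056 = 0.17726.
Under exogeneity, PAF = [P(Y=1) − p₀] / P(Y=1).
PAF = (0.17726 − 0.056) / 0.17726 ≈ 0.6841

PAF ≈ 0.684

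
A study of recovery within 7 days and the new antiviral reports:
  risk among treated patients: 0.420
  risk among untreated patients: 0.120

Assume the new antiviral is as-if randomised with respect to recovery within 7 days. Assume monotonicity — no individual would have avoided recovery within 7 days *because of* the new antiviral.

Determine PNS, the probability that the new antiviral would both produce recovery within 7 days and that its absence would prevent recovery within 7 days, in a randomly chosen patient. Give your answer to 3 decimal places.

Let p₁ = 0.42, p₀ = 0.12.
Under exogeneity and monotonicity, PNS = p₁ − p₀.
PNS = 0.42 − 0.12 = 0.3

PNS ≈ 0.300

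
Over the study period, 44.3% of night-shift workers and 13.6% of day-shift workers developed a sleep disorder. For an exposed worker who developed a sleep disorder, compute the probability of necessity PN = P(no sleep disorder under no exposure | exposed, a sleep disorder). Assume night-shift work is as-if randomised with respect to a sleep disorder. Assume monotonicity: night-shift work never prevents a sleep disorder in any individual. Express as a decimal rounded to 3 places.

p₁ = 0.443, p₀ = 0.136.
Under exogeneity and monotonicity, PN = (p₁ − p₀) / p₁.
PN = (0.443 − 0.136) / 0.443 = 0.307 / 0.443 ≈ 0.6930

PN ≈ 0.693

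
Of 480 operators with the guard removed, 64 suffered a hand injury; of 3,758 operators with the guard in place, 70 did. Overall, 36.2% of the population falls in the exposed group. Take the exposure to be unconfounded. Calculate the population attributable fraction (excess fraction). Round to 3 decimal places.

PAF ≈ 0.690

p₁ = P(outcome | exposed) = 64/480 = 0.13333
p₀ = P(outcome | unexposed) = 70/3758 = 0.018627
Overall risk P(Y=1) = π·p₁ + (1−π)·p₀ = 0.362×0.13333 + 0.638×0.018627 = 0.060151.
Under exogeneity, PAF = [P(Y=1) − p₀] / P(Y=1).
PAF = (0.060151 − 0.018627) / 0.060151 ≈ 0.6903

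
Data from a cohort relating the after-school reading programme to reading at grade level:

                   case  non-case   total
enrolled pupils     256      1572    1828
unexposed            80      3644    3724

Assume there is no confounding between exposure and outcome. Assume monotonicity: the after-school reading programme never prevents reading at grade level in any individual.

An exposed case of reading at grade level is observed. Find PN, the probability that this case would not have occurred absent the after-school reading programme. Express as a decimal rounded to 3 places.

PN ≈ 0.847

p₁ = P(outcome | exposed) = 256/1828 = 0.14004
p₀ = P(outcome | unexposed) = 80/3724 = 0.021482
Under exogeneity and monotonicity, PN = (p₁ − p₀)/p₁.
PN = (0.14004 − 0.021482) / 0.14004 ≈ 0.8466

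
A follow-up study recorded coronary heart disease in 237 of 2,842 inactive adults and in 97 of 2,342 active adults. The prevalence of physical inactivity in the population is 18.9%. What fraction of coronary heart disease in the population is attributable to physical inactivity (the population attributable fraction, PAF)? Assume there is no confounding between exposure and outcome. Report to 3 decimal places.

p₁ = P(outcome | exposed) = 237/2842 = 0.083392
p₀ = P(outcome | unexposed) = 97/2342 = 0.041418
Overall risk P(Y=1) = π·p₁ + (1−π)·p₀ = 0.189×0.083392 + 0.811×0.041418 = 0.049351.
Under exogeneity, PAF = [P(Y=1) − p₀] / P(Y=1).
PAF = (0.049351 − 0.041418) / 0.049351 ≈ 0.1608

PAF ≈ 0.161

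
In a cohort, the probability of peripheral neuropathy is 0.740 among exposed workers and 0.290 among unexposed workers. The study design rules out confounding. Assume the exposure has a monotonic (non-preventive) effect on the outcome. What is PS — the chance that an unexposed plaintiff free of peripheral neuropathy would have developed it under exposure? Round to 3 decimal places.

PS ≈ 0.634

Let p₁ = 0.74, p₀ = 0.29.
Under exogeneity and monotonicity, PS = (p₁ − p₀) / (1 − p₀).
PS = (0.74 − 0.29) / (1 − 0.29) = 0.45 / 0.71 ≈ 0.6338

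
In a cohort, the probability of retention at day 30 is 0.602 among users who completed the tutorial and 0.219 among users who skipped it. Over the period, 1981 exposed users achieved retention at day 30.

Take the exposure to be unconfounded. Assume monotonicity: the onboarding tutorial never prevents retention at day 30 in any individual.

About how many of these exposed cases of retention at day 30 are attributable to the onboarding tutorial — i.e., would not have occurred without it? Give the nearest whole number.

Let p₁ = 0.602, p₀ = 0.219.
PN = (p₁ − p₀)/p₁ = (0.602 − 0.219) / 0.602 ≈ 0.63621.
Attributable cases ≈ PN × (exposed cases) = 0.63621 × 1981 ≈ 1260.34.

about 1260 cases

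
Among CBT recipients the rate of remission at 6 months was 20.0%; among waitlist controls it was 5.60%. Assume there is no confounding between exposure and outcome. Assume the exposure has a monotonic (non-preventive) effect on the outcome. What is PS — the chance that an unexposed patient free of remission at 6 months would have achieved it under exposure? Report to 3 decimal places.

p₁ = 0.2, p₀ = 0.056.
Under exogeneity and monotonicity, PS = (p₁ − p₀) / (1 − p₀).
PS = (0.2 − 0.056) / (1 − 0.056) = 0.144 / 0.944 ≈ 0.1525

PS ≈ 0.153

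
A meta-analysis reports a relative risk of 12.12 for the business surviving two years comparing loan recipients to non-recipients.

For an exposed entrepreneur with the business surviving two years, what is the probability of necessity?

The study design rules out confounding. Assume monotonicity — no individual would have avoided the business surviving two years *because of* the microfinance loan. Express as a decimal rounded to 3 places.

Under exogeneity and monotonicity, PN = (RR − 1) / RR = 1 − 1/RR.
PN = (12.12 − 1) / 12.12 = 11.12 / 12.12 ≈ 0.9175

PN ≈ 0.917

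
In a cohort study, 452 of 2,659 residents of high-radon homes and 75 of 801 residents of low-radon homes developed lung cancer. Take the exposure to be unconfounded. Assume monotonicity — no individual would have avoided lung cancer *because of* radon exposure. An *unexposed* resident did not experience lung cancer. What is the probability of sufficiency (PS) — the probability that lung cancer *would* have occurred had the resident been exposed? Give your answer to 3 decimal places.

PS ≈ 0.084

p₁ = P(outcome | exposed) = 452/2659 = 0.16999
p₀ = P(outcome | unexposed) = 75/801 = 0.093633
Under exogeneity and monotonicity, PS = (p₁ − p₀) / (1 − p₀).
PS = (0.16999 − 0.093633) / (1 − 0.093633) = 0.076356 / 0.90637 ≈ 0.0842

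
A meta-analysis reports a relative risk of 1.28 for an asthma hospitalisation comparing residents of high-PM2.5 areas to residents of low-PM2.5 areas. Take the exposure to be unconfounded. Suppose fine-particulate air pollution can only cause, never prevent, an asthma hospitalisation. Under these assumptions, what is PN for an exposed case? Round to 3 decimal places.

Under exogeneity and monotonicity, PN = (RR − 1) / RR = 1 − 1/RR.
PN = (1.28 − 1) / 1.28 = 0.28 / 1.28 ≈ 0.2188

PN ≈ 0.219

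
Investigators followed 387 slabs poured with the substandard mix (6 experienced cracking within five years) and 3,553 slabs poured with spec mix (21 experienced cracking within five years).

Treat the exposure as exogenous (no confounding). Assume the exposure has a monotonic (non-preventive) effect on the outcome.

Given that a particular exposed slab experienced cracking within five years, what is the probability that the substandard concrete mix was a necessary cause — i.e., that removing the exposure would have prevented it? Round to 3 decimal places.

p₁ = P(outcome | exposed) = 6/387 = 0.015504
p₀ = P(outcome | unexposed) = 21/3553 = 0.0059105
Under exogeneity and monotonicity, PN = (p₁ − p₀) / p₁.
PN = (0.015504 − 0.0059105) / 0.015504 = 0.0095934 / 0.015504 ≈ 0.6188

PN ≈ 0.619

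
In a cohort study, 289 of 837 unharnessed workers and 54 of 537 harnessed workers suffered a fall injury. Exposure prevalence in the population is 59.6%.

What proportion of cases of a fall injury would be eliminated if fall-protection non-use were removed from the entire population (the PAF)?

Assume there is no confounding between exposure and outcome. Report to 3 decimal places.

PAF ≈ 0.592

p₁ = P(outcome | exposed) = 289/837 = 0.34528
p₀ = P(outcome | unexposed) = 54/537 = 0.10056
Overall risk P(Y=1) = π·p₁ + (1−π)·p₀ = 0.596×0.34528 + 0.404×0.10056 = 0.24641.
Under exogeneity, PAF = [P(Y=1) − p₀] / P(Y=1).
PAF = (0.24641 − 0.10056) / 0.24641 ≈ 0.5919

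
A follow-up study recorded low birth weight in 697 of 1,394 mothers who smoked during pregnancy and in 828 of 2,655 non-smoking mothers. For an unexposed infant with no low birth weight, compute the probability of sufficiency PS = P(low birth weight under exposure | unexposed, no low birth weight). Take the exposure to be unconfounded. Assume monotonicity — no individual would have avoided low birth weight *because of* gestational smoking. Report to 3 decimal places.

PS ≈ 0.273

p₁ = P(outcome | exposed) = 697/1394 = 0.5
p₀ = P(outcome | unexposed) = 828/2655 = 0.31186
Under exogeneity and monotonicity, PS = (p₁ − p₀) / (1 − p₀).
PS = (0.5 − 0.31186) / (1 − 0.31186) = 0.18814 / 0.68814 ≈ 0.2734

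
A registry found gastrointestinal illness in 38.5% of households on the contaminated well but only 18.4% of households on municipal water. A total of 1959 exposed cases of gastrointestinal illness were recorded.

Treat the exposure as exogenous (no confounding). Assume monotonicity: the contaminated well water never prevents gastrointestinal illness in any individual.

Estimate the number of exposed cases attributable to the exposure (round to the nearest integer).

p₁ = 0.385, p₀ = 0.184.
PN = (p₁ − p₀)/p₁ = (0.385 − 0.184) / 0.385 ≈ 0.52208.
Attributable cases ≈ PN × (exposed cases) = 0.52208 × 1959 ≈ 1022.75.

about 1023 cases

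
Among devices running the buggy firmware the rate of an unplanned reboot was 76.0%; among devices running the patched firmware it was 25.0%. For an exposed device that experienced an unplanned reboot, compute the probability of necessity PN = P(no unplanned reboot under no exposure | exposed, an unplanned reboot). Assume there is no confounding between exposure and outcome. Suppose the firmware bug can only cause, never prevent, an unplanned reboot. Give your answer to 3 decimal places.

p₁ = 0.76, p₀ = 0.25.
Under exogeneity and monotonicity, PN = (p₁ − p₀) / p₁.
PN = (0.76 − 0.25) / 0.76 = 0.51 / 0.76 ≈ 0.6711

PN ≈ 0.671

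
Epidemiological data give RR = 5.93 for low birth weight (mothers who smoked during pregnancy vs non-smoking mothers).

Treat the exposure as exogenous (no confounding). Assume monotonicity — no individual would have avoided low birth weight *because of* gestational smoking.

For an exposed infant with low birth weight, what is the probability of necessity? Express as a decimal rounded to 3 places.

Under exogeneity and monotonicity, PN = (RR − 1) / RR = 1 − 1/RR.
PN = (5.93 − 1) / 5.93 = 4.93 / 5.93 ≈ 0.8314

PN ≈ 0.831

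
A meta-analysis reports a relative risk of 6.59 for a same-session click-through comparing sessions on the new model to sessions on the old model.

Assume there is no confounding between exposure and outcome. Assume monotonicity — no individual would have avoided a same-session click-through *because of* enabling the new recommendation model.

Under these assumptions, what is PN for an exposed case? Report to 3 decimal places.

Under exogeneity and monotonicity, PN = (RR − 1) / RR = 1 − 1/RR.
PN = (6.59 − 1) / 6.59 = 5.59 / 6.59 ≈ 0.8483

PN ≈ 0.848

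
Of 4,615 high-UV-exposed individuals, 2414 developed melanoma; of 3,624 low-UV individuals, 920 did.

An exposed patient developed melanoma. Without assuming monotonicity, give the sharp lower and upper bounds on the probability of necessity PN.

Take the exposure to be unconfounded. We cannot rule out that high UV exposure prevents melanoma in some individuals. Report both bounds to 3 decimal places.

0.515 ≤ PN ≤ 1.000

p₁ = P(outcome | exposed) = 2414/4615 = 0.52308
p₀ = P(outcome | unexposed) = 920/3624 = 0.25386
Under exogeneity alone the bounds on PN are max{0,(p₁−p₀)/p₁} ≤ PN ≤ min{1,(1−p₀)/p₁}.
  lower = (p₁ − p₀)/p₁ = 0.26921 / 0.52308 ≈ 0.5147
  upper = min{1, (1 − p₀)/p₁} = 0.74614 / 0.52308 ≈ 1.4264 → capped at 1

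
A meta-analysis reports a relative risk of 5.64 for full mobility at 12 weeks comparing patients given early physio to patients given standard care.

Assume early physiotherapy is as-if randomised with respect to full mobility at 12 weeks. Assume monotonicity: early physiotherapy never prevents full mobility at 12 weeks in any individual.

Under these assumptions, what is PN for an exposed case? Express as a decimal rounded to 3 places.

Under exogeneity and monotonicity, PN = (RR − 1) / RR = 1 − 1/RR.
PN = (5.64 − 1) / 5.64 = 4.64 / 5.64 ≈ 0.8227

PN ≈ 0.823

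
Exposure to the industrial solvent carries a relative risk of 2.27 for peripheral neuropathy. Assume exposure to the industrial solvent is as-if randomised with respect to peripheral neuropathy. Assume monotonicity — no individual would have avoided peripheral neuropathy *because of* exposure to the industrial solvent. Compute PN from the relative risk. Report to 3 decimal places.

Under exogeneity and monotonicity, PN = (RR − 1) / RR = 1 − 1/RR.
PN = (2.27 − 1) / 2.27 = 1.27 / 2.27 ≈ 0.5595

PN ≈ 0.559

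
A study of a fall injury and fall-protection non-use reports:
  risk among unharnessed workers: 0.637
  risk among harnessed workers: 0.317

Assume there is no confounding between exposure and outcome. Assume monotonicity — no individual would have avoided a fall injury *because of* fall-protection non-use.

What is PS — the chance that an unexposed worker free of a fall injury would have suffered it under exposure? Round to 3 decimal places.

Let p₁ = 0.637, p₀ = 0.317.
Under exogeneity and monotonicity, PS = (p₁ − p₀) / (1 − p₀).
PS = (0.637 − 0.317) / (1 − 0.317) = 0.32 / 0.683 ≈ 0.4685

PS ≈ 0.469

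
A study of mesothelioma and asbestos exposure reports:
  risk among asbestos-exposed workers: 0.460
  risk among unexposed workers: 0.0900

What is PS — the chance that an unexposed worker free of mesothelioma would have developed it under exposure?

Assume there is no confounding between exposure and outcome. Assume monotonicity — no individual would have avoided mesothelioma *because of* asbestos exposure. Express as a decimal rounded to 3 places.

Let p₁ = 0.46, p₀ = 0.09.
Under exogeneity and monotonicity, PS = (p₁ − p₀) / (1 − p₀).
PS = (0.46 − 0.09) / (1 − 0.09) = 0.37 / 0.91 ≈ 0.4066

PS ≈ 0.407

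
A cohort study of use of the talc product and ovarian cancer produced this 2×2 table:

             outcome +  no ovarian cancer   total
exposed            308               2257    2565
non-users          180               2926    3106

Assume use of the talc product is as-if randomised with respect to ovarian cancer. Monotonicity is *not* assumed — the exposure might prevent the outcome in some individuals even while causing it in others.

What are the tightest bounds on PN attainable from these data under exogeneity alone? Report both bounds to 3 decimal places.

p₁ = P(outcome | exposed) = 308/2565 = 0.12008
p₀ = P(outcome | unexposed) = 180/3106 = 0.057952
Under exogeneity alone the bounds on PN are max{0,(p₁−p₀)/p₁} ≤ PN ≤ min{1,(1−p₀)/p₁}.
  lower = (p₁ − p₀)/p₁ = 0.062126 / 0.12008 ≈ 0.5174
  upper = min{1, (1 − p₀)/p₁} = 0.94205 / 0.12008 ≈ 7.8453 → capped at 1

0.517 ≤ PN ≤ 1.000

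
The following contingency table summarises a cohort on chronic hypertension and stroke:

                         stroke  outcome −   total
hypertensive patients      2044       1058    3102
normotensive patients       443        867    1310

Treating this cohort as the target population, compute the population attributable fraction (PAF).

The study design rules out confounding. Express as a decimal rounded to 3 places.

p₁ = P(outcome | exposed) = 2044/3102 = 0.65893
p₀ = P(outcome | unexposed) = 443/1310 = 0.33817
Exposure prevalence π = 3102/4412 = 0.70308; overall risk P(Y=1) = 0.56369.
Under exogeneity, PAF = [P(Y=1) − p₀]/P(Y=1).
PAF = (0.56369 − 0.33817) / 0.56369 ≈ 0.4001

PAF ≈ 0.400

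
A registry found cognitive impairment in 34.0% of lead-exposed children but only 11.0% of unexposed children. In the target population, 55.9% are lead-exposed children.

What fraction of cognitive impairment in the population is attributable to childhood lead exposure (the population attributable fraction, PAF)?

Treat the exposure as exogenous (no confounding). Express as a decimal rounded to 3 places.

PAF ≈ 0.539

p₁ = 0.34, p₀ = 0.11.
Overall risk P(Y=1) = π·p₁ + (1−π)·p₀ = 0.559×0.34 + 0.441×0.11 = 0.23857.
Under exogeneity, PAF = [P(Y=1) − p₀] / P(Y=1).
PAF = (0.23857 − 0.11) / 0.23857 ≈ 0.5389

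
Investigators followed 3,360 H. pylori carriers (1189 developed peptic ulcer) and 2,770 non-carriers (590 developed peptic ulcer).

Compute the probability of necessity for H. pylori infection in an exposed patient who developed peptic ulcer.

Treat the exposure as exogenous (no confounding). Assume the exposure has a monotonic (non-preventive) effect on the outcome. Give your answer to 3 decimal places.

PN ≈ 0.398

p₁ = P(outcome | exposed) = 1189/3360 = 0.35387
p₀ = P(outcome | unexposed) = 590/2770 = 0.213
Under exogeneity and monotonicity, PN = (p₁ − p₀) / p₁.
PN = (0.35387 − 0.213) / 0.35387 = 0.14087 / 0.35387 ≈ 0.3981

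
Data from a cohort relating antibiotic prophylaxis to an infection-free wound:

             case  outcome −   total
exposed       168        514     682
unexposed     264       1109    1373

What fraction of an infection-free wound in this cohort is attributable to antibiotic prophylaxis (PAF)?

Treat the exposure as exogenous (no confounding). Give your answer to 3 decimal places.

PAF ≈ 0.085

p₁ = P(outcome | exposed) = 168/682 = 0.24633
p₀ = P(outcome | unexposed) = 264/1373 = 0.19228
Exposure prevalence π = 682/2055 = 0.33187; overall risk P(Y=1) = 0.21022.
Under exogeneity, PAF = [P(Y=1) − p₀]/P(Y=1).
PAF = (0.21022 − 0.19228) / 0.21022 ≈ 0.0853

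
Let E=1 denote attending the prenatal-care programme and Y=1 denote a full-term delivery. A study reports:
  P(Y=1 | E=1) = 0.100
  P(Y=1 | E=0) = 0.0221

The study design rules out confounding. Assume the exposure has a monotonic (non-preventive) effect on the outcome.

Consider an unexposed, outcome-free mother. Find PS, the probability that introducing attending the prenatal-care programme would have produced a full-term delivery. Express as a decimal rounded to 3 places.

PS ≈ 0.080

Let p₁ = 0.1, p₀ = 0.0221.
Under exogeneity and monotonicity, PS = (p₁ − p₀) / (1 − p₀).
PS = (0.1 − 0.0221) / (1 − 0.0221) = 0.0779 / 0.9779 ≈ 0.0797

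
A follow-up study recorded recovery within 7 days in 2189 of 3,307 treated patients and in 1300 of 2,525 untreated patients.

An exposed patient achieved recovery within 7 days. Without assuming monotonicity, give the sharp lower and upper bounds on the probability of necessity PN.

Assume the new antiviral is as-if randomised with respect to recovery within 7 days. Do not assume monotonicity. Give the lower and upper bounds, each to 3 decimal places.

0.222 ≤ PN ≤ 0.733

p₁ = P(outcome | exposed) = 2189/3307 = 0.66193
p₀ = P(outcome | unexposed) = 1300/2525 = 0.51485
Under exogeneity alone the bounds on PN are max{0,(p₁−p₀)/p₁} ≤ PN ≤ min{1,(1−p₀)/p₁}.
  lower = (p₁ − p₀)/p₁ = 0.14708 / 0.66193 ≈ 0.2222
  upper = min{1, (1 − p₀)/p₁} = 0.48515 / 0.66193 ≈ 0.7329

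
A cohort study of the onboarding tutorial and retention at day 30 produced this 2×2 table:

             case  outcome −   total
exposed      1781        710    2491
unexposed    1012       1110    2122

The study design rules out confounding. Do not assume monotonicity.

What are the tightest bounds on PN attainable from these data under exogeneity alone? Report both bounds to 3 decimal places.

0.333 ≤ PN ≤ 0.732

p₁ = P(outcome | exposed) = 1781/2491 = 0.71497
p₀ = P(outcome | unexposed) = 1012/2122 = 0.47691
Under exogeneity alone the bounds on PN are max{0,(p₁−p₀)/p₁} ≤ PN ≤ min{1,(1−p₀)/p₁}.
  lower = (p₁ − p₀)/p₁ = 0.23807 / 0.71497 ≈ 0.3330
  upper = min{1, (1 − p₀)/p₁} = 0.52309 / 0.71497 ≈ 0.7316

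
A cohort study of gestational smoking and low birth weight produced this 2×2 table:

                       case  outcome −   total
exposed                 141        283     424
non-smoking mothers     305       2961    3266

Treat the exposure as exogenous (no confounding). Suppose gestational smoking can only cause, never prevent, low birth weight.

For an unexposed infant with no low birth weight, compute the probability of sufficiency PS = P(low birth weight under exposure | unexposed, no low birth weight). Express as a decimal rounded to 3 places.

PS ≈ 0.264

p₁ = P(outcome | exposed) = 141/424 = 0.33255
p₀ = P(outcome | unexposed) = 305/3266 = 0.093386
Under exogeneity and monotonicity, PS = (p₁ − p₀)/(1 − p₀).
PS = (0.33255 − 0.093386) / 0.90661 ≈ 0.2638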